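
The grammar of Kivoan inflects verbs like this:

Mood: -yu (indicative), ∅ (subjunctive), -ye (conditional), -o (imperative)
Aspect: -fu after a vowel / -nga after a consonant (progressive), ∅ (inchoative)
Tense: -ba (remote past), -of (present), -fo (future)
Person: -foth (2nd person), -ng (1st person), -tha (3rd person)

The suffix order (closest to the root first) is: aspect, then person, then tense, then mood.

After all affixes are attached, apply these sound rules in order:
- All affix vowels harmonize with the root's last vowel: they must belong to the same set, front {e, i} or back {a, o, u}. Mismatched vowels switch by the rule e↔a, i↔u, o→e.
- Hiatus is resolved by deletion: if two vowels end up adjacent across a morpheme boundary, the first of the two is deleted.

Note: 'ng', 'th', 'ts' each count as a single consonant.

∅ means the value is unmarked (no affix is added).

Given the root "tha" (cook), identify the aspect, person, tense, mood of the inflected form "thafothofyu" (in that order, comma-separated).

Segment: tha-foth-of-yu.
aspect: ∅ → inchoative.
person: -foth → 2nd person.
tense: -of → present.
mood: -yu → indicative.

inchoative, 2nd person, present, indicative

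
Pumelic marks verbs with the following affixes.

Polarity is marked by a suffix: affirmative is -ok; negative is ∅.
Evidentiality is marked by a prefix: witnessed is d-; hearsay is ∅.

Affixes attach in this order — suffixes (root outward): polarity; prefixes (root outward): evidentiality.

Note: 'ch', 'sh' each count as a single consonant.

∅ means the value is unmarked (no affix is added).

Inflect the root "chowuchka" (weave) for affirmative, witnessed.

dchowuchkaok

Attach evidentiality witnessed d- → dchowuchka.
Attach polarity affirmative -ok → dchowuchkaok.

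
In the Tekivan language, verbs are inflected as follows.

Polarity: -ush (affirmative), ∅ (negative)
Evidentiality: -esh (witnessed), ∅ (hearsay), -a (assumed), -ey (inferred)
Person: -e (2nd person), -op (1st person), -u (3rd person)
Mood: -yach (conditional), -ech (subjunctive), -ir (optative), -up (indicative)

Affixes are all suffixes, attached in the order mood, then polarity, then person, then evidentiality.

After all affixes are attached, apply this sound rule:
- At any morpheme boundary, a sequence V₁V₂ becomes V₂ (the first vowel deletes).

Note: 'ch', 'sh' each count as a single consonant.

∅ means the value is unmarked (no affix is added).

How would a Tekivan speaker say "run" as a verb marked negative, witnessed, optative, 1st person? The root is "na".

Attach mood optative -ir → nair.
polarity = negative: zero marking, form stays nair.
Attach person 1st person -op → nairop.
Attach evidentiality witnessed -esh → nairopesh.
Apply vowel deletion: nairopesh → niropesh.

niropesh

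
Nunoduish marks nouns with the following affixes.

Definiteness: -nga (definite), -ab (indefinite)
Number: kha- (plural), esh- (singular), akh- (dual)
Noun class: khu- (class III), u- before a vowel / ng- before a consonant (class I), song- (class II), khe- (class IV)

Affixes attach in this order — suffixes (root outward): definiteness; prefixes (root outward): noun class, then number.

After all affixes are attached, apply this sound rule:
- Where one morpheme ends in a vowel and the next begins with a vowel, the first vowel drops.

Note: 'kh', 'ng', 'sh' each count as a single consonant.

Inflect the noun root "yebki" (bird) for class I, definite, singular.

eshngyebkinga

Attach definiteness definite -nga → yebkinga.
Attach noun class class I ng- (before consonant 'y') → ngyebkinga.
Attach number singular esh- → eshngyebkinga.
Vowel deletion: no change.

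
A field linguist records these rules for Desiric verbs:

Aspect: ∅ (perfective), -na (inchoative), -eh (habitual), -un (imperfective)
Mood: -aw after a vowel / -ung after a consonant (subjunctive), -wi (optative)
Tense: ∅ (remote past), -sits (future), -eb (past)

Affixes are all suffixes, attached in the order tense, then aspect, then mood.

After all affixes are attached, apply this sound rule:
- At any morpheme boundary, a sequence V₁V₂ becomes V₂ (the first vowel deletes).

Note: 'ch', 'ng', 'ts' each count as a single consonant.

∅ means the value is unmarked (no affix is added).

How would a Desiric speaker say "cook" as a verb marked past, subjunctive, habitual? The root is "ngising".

ngisingebehung

Attach tense past -eb → ngisingeb.
Attach aspect habitual -eh → ngisingebeh.
Attach mood subjunctive -ung (after consonant 'h') → ngisingebehung.
Vowel deletion: no change.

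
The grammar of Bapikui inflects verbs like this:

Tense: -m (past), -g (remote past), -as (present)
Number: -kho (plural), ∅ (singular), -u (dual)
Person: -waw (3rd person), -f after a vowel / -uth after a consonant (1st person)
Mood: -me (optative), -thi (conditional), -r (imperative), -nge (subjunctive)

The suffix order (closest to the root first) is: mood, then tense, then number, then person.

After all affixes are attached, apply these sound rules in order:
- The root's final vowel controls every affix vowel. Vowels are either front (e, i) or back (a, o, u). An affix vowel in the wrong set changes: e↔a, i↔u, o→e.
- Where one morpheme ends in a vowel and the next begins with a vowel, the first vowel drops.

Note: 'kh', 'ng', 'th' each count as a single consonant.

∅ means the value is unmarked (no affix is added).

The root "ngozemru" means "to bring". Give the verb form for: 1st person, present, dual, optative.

ngozemrumasuf

Attach mood optative -me → ngozemrume.
Attach tense present -as → ngozemrumeas.
Attach number dual -u → ngozemrumeasu.
Attach person 1st person -f (after vowel 'u') → ngozemrumeasuf.
Apply vowel harmony: ngozemrumeasuf → ngozemrumaasuf.
Apply vowel deletion: ngozemrumaasuf → ngozemrumasuf.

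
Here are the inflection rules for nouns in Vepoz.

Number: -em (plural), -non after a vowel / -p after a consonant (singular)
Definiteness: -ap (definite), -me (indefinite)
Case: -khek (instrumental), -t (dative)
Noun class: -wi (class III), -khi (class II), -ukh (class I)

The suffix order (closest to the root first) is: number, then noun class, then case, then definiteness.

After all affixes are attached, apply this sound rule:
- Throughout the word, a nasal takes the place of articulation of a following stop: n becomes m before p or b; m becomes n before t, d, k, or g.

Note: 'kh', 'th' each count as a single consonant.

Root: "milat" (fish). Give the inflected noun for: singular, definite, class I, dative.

Attach number singular -p (after consonant 't') → milatp.
Attach noun class class I -ukh → milatpukh.
Attach case dative -t → milatpukht.
Attach definiteness definite -ap → milatpukhtap.
Nasal assimilation: no change.

milatpukhtap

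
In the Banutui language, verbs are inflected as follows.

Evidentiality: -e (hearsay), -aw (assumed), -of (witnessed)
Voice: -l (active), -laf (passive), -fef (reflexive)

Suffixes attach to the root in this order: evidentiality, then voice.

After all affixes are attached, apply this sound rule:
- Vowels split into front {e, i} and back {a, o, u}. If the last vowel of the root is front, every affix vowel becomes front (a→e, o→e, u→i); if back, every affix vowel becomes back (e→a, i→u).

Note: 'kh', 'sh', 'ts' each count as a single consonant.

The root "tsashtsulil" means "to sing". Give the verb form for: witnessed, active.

tsashtsulilefl

Attach evidentiality witnessed -of → tsashtsulilof.
Attach voice active -l → tsashtsulilofl.
Apply vowel harmony: tsashtsulilofl → tsashtsulilefl.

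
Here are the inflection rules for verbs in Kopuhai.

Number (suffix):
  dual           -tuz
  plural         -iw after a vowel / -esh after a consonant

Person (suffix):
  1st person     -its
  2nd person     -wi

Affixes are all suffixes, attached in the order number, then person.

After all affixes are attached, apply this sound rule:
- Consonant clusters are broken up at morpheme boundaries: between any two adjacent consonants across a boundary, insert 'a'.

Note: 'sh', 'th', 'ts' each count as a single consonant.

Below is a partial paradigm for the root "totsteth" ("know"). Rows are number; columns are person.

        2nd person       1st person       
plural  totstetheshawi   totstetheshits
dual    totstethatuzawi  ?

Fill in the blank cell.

totstethatuzits

Attach number dual -tuz → totstethtuz.
Attach person 1st person -its → totstethtuzits.
Apply epenthesis: totstethtuzits → totstethatuzits.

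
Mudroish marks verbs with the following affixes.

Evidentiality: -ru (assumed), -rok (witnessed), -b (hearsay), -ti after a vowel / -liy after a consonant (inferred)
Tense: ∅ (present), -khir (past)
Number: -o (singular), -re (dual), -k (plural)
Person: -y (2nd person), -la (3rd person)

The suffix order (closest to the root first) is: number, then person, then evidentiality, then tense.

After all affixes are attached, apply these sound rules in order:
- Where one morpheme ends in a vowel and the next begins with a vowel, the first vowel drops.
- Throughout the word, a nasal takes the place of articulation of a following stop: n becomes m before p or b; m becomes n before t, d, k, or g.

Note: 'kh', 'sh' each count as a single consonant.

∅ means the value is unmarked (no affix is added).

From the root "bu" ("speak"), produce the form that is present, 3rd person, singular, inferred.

bolati

Attach number singular -o → buo.
Attach person 3rd person -la → buola.
Attach evidentiality inferred -ti (after vowel 'a') → buolati.
tense = present: zero marking, form stays buolati.
Apply vowel deletion: buolati → bolati.
Nasal assimilation: no change.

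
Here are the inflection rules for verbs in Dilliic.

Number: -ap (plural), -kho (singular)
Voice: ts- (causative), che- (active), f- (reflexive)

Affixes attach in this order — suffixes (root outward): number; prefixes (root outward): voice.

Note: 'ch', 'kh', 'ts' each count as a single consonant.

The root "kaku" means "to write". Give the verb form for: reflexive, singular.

Attach number singular -kho → kakukho.
Attach voice reflexive f- → fkakukho.

fkakukho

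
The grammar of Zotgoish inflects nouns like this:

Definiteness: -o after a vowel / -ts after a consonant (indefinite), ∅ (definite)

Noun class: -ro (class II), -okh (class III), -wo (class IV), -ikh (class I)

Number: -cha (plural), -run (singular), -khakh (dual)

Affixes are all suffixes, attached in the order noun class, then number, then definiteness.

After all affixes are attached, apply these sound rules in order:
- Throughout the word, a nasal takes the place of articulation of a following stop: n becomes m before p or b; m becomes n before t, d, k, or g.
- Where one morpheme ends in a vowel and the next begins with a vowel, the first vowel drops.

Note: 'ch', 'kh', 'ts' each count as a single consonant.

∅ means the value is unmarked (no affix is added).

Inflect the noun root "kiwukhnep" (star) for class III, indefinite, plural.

kiwukhnepokhcho

Attach noun class class III -okh → kiwukhnepokh.
Attach number plural -cha → kiwukhnepokhcha.
Attach definiteness indefinite -o (after vowel 'a') → kiwukhnepokhchao.
Nasal assimilation: no change.
Apply vowel deletion: kiwukhnepokhchao → kiwukhnepokhcho.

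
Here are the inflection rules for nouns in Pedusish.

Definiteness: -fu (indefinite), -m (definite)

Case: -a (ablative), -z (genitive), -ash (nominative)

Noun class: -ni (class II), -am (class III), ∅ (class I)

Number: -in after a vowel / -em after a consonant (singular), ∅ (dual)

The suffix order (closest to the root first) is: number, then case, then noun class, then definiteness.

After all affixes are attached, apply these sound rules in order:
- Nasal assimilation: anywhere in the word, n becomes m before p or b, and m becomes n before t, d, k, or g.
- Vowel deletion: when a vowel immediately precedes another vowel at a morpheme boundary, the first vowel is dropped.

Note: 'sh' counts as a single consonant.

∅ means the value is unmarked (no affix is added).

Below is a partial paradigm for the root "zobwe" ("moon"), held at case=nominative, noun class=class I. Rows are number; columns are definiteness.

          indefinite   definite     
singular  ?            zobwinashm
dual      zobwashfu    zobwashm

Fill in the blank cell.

Attach number singular -in (after vowel 'e') → zobwein.
Attach case nominative -ash → zobweinash.
noun class = class I: zero marking, form stays zobweinash.
Attach definiteness indefinite -fu → zobweinashfu.
Nasal assimilation: no change.
Apply vowel deletion: zobweinashfu → zobwinashfu.

zobwinashfu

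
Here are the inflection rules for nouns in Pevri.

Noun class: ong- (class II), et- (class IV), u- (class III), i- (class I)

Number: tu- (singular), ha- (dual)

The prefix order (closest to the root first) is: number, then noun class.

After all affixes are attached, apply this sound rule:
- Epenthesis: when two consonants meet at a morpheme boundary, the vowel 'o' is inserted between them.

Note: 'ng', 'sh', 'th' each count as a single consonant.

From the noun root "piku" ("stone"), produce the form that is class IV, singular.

etotupiku

Attach number singular tu- → tupiku.
Attach noun class class IV et- → ettupiku.
Apply epenthesis: ettupiku → etotupiku.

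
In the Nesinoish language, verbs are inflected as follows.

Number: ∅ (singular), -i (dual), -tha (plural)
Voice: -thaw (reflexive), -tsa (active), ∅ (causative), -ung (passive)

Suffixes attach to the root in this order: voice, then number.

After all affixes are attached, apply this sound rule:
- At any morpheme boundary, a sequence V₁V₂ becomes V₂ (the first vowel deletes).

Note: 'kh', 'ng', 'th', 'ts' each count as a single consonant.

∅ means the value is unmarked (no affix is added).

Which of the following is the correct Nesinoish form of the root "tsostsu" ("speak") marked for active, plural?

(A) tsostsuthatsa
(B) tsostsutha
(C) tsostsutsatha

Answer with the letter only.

C

Attach voice active -tsa → tsostsutsa.
Attach number plural -tha → tsostsutsatha.
Vowel deletion: no change.
So the correct form is tsostsutsatha, option (C).
(A) tsostsuthatsa is wrong: it has the affixes in the wrong order.
(B) tsostsutha is wrong: it uses causative instead of active for voice.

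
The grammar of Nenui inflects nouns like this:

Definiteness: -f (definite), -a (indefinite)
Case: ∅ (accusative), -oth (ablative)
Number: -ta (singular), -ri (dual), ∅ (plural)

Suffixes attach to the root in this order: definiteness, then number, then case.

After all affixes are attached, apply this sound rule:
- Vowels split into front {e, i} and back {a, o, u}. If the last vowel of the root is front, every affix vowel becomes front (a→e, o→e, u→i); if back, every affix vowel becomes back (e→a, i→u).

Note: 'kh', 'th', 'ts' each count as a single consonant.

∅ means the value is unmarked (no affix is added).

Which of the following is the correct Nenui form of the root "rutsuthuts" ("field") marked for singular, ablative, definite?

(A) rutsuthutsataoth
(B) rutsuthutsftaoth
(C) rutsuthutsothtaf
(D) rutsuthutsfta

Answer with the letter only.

Attach definiteness definite -f → rutsuthutsf.
Attach number singular -ta → rutsuthutsfta.
Attach case ablative -oth → rutsuthutsftaoth.
Vowel harmony: no change.
So the correct form is rutsuthutsftaoth, option (B).
(D) rutsuthutsfta is wrong: it uses accusative instead of ablative for case.
(C) rutsuthutsothtaf is wrong: it has the affixes in the wrong order.
(A) rutsuthutsataoth is wrong: it uses indefinite instead of definite for definiteness.

B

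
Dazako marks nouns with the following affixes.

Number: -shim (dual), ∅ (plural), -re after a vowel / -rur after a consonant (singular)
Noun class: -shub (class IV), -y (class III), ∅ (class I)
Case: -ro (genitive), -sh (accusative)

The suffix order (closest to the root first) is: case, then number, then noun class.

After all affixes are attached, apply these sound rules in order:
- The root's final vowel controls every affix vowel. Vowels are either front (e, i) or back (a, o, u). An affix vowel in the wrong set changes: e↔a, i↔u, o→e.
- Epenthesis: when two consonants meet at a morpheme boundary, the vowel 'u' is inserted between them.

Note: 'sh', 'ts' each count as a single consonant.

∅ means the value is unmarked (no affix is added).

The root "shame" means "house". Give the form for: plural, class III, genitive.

Attach case genitive -ro → shamero.
number = plural: zero marking, form stays shamero.
Attach noun class class III -y → shameroy.
Apply vowel harmony: shameroy → shamerey.
Epenthesis: no change.

shamerey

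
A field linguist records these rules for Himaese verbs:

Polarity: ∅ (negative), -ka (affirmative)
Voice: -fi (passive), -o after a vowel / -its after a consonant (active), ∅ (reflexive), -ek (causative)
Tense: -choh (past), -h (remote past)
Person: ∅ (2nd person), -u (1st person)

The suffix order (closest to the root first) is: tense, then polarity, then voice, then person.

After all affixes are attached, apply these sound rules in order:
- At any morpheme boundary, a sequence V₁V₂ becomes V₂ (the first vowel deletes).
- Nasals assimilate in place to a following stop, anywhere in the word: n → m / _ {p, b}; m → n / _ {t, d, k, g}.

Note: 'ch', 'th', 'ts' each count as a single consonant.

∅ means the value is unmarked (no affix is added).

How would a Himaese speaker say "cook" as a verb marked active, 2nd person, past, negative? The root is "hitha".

hithachohits

Attach tense past -choh → hithachoh.
polarity = negative: zero marking, form stays hithachoh.
Attach voice active -its (after consonant 'h') → hithachohits.
person = 2nd person: zero marking, form stays hithachohits.
Vowel deletion: no change.
Nasal assimilation: no change.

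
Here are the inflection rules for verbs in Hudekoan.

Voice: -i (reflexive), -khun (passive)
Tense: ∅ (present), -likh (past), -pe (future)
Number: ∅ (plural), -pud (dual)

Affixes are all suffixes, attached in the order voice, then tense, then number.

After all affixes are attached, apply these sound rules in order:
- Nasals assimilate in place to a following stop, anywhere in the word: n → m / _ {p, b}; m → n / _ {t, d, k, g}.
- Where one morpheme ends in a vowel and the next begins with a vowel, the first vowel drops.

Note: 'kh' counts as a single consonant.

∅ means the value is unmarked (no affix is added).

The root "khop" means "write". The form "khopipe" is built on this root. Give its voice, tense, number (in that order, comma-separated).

Segment: khop-i-pe.
voice: -i → reflexive.
tense: -pe → future.
number: ∅ → plural.

reflexive, future, plural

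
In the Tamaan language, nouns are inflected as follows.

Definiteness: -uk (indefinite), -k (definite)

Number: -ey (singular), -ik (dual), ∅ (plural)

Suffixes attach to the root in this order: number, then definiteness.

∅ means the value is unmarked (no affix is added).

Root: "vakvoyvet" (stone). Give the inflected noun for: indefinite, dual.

vakvoyvetikuk

Attach number dual -ik → vakvoyvetik.
Attach definiteness indefinite -uk → vakvoyvetikuk.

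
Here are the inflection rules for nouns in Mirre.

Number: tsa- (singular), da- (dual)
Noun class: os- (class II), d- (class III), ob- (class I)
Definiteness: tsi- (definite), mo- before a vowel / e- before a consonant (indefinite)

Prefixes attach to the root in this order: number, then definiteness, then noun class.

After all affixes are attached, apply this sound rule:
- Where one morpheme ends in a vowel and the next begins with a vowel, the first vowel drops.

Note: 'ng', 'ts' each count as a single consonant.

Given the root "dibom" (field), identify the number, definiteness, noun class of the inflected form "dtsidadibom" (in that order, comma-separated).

dual, definite, class III

Segment: d-tsi-da-dibom.
number: da- → dual.
definiteness: tsi- → definite.
noun class: d- → class III.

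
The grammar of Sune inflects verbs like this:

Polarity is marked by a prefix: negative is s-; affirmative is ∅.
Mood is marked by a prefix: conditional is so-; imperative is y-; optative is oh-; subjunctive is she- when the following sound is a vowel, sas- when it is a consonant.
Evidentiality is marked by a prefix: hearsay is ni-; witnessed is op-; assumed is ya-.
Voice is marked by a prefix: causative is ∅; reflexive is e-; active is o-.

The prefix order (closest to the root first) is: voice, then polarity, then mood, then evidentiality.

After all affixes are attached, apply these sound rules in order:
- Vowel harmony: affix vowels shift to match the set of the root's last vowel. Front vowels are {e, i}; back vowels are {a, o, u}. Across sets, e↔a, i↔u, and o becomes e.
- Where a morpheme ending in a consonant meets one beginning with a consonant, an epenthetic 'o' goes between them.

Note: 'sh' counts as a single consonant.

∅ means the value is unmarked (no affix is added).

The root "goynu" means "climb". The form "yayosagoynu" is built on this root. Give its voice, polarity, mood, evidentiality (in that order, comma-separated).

Segment: ya-y-s-e-goynu.
voice: e- → reflexive.
polarity: s- → negative.
mood: y- → imperative.
evidentiality: ya- → assumed.

reflexive, negative, imperative, assumed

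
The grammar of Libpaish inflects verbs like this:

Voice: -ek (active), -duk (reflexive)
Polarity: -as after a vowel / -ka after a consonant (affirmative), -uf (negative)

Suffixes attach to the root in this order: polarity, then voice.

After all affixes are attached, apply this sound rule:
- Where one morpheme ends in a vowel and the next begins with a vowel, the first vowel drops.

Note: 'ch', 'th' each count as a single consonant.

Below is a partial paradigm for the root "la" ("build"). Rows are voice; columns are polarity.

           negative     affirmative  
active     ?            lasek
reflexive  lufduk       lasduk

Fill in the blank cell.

lufek

Attach polarity negative -uf → lauf.
Attach voice active -ek → laufek.
Apply vowel deletion: laufek → lufek.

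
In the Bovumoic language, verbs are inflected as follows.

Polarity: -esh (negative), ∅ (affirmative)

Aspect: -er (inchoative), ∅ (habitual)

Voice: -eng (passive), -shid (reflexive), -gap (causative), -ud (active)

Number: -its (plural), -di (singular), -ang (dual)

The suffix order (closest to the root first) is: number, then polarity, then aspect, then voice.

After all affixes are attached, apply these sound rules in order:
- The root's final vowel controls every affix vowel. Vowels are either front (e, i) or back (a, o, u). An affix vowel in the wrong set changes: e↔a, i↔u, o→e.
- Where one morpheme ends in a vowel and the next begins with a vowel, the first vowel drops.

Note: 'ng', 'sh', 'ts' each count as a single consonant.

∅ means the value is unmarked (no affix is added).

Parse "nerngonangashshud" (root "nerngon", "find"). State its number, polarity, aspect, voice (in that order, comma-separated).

dual, negative, habitual, reflexive

Segment: nerngon-ang-esh-shid.
number: -ang → dual.
polarity: -esh → negative.
aspect: ∅ → habitual.
voice: -shid → reflexive.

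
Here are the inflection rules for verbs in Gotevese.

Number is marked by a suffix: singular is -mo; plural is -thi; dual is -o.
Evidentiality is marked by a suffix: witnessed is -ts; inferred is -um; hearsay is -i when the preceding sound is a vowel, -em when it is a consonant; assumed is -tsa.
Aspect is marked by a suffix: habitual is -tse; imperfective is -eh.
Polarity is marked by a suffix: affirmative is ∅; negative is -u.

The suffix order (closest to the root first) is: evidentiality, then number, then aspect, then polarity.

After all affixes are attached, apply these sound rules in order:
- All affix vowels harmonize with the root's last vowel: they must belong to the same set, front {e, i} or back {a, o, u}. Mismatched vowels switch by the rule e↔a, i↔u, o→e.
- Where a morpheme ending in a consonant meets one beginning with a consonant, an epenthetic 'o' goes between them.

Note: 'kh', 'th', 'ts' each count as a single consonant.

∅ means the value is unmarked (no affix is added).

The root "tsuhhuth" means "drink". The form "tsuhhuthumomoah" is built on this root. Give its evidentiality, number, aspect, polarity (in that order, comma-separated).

inferred, singular, imperfective, affirmative

Segment: tsuhhuth-um-mo-eh.
evidentiality: -um → inferred.
number: -mo → singular.
aspect: -eh → imperfective.
polarity: ∅ → affirmative.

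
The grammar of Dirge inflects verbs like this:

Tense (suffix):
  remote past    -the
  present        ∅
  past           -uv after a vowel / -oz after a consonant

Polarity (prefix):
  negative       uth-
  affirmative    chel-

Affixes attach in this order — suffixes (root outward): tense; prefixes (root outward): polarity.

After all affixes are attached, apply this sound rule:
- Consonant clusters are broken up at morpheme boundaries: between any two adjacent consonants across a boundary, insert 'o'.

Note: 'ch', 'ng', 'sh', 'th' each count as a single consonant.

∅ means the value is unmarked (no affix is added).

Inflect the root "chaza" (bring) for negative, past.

Attach tense past -uv (after vowel 'a') → chazauv.
Attach polarity negative uth- → uthchazauv.
Apply epenthesis: uthchazauv → uthochazauv.

uthochazauv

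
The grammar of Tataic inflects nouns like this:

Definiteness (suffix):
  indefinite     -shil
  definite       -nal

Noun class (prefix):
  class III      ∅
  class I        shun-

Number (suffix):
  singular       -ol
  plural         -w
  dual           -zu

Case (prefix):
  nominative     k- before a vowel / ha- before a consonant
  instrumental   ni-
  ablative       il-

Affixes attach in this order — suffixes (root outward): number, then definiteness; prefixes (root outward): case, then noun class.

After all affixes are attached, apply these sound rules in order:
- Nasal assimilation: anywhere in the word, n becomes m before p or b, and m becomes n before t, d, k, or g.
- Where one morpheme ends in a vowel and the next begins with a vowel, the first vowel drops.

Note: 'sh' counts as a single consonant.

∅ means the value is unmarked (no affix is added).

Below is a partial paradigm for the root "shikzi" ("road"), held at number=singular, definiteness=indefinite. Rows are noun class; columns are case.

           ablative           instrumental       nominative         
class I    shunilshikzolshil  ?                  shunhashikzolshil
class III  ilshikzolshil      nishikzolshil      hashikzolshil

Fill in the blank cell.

Attach case instrumental ni- → nishikzi.
Attach noun class class I shun- → shunnishikzi.
Attach number singular -ol → shunnishikziol.
Attach definiteness indefinite -shil → shunnishikziolshil.
Nasal assimilation: no change.
Apply vowel deletion: shunnishikziolshil → shunnishikzolshil.

shunnishikzolshil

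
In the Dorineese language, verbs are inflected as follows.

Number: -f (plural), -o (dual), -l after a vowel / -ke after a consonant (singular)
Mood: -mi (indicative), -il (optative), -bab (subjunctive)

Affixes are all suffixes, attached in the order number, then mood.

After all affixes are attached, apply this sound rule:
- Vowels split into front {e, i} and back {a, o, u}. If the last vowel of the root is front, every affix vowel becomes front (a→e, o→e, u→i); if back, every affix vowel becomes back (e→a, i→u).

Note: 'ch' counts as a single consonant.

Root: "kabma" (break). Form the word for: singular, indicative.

kabmalmu

Attach number singular -l (after vowel 'a') → kabmal.
Attach mood indicative -mi → kabmalmi.
Apply vowel harmony: kabmalmi → kabmalmu.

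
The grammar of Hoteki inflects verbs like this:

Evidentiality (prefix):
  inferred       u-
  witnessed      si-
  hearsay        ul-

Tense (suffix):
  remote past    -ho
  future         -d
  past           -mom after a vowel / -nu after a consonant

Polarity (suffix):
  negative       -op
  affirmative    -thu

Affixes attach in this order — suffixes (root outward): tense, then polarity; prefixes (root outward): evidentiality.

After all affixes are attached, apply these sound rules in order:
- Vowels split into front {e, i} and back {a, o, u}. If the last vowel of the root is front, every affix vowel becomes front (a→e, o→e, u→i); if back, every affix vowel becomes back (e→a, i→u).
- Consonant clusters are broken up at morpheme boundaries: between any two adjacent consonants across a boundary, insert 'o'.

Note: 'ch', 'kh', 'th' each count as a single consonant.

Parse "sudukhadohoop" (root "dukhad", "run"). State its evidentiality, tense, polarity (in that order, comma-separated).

witnessed, remote past, negative

Segment: si-dukhad-ho-op.
evidentiality: si- → witnessed.
tense: -ho → remote past.
polarity: -op → negative.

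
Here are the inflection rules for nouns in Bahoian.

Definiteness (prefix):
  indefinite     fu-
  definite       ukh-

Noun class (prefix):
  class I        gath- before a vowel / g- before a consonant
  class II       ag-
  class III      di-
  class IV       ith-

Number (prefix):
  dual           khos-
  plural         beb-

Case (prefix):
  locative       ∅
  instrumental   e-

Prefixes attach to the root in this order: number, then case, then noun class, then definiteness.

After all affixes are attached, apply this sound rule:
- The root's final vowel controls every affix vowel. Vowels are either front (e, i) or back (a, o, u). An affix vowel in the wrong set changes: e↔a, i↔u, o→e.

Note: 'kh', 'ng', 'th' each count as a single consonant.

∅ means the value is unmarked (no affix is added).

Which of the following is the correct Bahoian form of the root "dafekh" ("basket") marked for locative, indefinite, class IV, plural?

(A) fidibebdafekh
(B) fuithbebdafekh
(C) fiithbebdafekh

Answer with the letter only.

C

Attach number plural beb- → bebdafekh.
case = locative: zero marking, form stays bebdafekh.
Attach noun class class IV ith- → ithbebdafekh.
Attach definiteness indefinite fu- → fuithbebdafekh.
Apply vowel harmony: fuithbebdafekh → fiithbebdafekh.
So the correct form is fiithbebdafekh, option (C).
(B) fuithbebdafekh is wrong: it fails to apply the sound rule(s).
(A) fidibebdafekh is wrong: it uses class III instead of class IV for noun class.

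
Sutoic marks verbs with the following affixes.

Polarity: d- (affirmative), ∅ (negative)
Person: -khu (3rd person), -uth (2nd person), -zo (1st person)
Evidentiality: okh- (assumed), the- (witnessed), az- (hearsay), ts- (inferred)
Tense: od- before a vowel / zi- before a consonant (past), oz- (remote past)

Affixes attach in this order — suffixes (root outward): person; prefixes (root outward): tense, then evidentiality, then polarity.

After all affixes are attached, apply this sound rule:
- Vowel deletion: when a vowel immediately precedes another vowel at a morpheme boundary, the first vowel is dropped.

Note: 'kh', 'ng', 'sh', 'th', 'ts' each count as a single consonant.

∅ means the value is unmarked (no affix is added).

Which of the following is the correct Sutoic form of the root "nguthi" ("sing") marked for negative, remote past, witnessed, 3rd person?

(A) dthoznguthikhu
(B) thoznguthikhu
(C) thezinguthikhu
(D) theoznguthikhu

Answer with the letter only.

Attach tense remote past oz- → oznguthi.
Attach person 3rd person -khu → oznguthikhu.
Attach evidentiality witnessed the- → theoznguthikhu.
polarity = negative: zero marking, form stays theoznguthikhu.
Apply vowel deletion: theoznguthikhu → thoznguthikhu.
So the correct form is thoznguthikhu, option (B).
(D) theoznguthikhu is wrong: it fails to apply the sound rule(s).
(C) thezinguthikhu is wrong: it uses past instead of remote past for tense.
(A) dthoznguthikhu is wrong: it uses affirmative instead of negative for polarity.

B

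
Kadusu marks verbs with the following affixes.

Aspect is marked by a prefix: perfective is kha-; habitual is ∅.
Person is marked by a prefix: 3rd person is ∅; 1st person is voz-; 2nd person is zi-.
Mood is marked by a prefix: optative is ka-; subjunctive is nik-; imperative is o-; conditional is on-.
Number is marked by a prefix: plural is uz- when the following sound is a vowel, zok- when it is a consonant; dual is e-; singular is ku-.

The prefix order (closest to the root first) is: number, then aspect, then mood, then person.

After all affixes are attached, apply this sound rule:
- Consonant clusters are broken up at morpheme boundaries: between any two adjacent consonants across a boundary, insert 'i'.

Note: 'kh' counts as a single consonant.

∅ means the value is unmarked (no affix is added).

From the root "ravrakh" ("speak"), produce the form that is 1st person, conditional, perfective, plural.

Attach number plural zok- (before consonant 'r') → zokravrakh.
Attach aspect perfective kha- → khazokravrakh.
Attach mood conditional on- → onkhazokravrakh.
Attach person 1st person voz- → vozonkhazokravrakh.
Apply epenthesis: vozonkhazokravrakh → vozonikhazokiravrakh.

vozonikhazokiravrakh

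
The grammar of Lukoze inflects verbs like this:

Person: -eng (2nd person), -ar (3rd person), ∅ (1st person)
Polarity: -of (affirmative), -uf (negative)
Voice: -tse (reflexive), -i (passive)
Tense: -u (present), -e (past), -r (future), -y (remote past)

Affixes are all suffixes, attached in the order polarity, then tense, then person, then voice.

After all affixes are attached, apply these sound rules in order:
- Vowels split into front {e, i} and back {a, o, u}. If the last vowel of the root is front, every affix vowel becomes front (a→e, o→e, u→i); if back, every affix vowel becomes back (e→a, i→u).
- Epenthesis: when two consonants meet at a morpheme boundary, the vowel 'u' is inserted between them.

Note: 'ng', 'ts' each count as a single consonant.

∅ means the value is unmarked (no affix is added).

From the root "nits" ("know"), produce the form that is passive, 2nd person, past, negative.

nitsifeengi

Attach polarity negative -uf → nitsuf.
Attach tense past -e → nitsufe.
Attach person 2nd person -eng → nitsufeeng.
Attach voice passive -i → nitsufeengi.
Apply vowel harmony: nitsufeengi → nitsifeengi.
Epenthesis: no change.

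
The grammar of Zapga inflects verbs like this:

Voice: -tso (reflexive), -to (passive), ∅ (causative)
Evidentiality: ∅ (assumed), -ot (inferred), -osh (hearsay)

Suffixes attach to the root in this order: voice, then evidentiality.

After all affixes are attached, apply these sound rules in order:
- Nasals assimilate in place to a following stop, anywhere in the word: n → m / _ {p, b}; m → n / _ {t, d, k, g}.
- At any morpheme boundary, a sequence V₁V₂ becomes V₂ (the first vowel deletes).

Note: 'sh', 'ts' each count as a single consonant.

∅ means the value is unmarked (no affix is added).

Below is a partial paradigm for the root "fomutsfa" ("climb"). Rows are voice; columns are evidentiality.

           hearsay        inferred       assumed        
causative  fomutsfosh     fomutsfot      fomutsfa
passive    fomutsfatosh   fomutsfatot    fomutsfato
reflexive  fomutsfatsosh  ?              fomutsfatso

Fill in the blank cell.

fomutsfatsot

Attach voice reflexive -tso → fomutsfatso.
Attach evidentiality inferred -ot → fomutsfatsoot.
Nasal assimilation: no change.
Apply vowel deletion: fomutsfatsoot → fomutsfatsot.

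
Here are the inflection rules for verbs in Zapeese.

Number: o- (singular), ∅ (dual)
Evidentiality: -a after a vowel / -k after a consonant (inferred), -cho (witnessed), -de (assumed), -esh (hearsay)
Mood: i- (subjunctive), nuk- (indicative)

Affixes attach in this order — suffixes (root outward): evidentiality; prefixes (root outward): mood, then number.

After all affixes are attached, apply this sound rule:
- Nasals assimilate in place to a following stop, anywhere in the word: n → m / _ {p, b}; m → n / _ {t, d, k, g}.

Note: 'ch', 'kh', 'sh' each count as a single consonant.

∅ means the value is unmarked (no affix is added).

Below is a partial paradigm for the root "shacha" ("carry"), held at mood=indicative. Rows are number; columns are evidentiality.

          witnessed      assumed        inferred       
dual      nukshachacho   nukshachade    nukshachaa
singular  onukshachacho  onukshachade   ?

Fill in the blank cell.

Attach mood indicative nuk- → nukshacha.
Attach number singular o- → onukshacha.
Attach evidentiality inferred -a (after vowel 'a') → onukshachaa.
Nasal assimilation: no change.

onukshachaa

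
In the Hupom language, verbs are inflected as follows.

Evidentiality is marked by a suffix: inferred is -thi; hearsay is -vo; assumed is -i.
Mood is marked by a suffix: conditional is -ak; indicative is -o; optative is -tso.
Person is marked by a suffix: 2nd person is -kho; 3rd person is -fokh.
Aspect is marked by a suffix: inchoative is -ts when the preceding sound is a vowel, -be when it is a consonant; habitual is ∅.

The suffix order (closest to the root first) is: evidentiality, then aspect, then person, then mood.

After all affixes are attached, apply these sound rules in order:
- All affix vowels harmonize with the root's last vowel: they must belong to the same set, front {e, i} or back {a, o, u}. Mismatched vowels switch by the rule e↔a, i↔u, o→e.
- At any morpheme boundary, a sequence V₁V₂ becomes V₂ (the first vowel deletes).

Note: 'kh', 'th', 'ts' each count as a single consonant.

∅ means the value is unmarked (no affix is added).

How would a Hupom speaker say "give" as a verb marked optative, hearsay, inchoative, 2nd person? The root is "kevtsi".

Attach evidentiality hearsay -vo → kevtsivo.
Attach aspect inchoative -ts (after vowel 'o') → kevtsivots.
Attach person 2nd person -kho → kevtsivotskho.
Attach mood optative -tso → kevtsivotskhotso.
Apply vowel harmony: kevtsivotskhotso → kevtsivetskhetse.
Vowel deletion: no change.

kevtsivetskhetse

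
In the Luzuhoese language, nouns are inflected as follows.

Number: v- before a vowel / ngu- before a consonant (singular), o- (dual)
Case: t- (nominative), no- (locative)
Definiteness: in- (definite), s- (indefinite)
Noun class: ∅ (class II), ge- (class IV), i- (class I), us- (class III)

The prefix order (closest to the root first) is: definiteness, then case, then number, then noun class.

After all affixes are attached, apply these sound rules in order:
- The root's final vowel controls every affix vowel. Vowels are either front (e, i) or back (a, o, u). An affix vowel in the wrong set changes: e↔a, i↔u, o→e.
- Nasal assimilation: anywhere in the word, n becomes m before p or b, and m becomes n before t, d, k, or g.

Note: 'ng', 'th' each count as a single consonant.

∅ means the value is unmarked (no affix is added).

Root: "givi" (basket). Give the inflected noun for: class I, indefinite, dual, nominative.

Attach definiteness indefinite s- → sgivi.
Attach case nominative t- → tsgivi.
Attach number dual o- → otsgivi.
Attach noun class class I i- → iotsgivi.
Apply vowel harmony: iotsgivi → ietsgivi.
Nasal assimilation: no change.

ietsgivi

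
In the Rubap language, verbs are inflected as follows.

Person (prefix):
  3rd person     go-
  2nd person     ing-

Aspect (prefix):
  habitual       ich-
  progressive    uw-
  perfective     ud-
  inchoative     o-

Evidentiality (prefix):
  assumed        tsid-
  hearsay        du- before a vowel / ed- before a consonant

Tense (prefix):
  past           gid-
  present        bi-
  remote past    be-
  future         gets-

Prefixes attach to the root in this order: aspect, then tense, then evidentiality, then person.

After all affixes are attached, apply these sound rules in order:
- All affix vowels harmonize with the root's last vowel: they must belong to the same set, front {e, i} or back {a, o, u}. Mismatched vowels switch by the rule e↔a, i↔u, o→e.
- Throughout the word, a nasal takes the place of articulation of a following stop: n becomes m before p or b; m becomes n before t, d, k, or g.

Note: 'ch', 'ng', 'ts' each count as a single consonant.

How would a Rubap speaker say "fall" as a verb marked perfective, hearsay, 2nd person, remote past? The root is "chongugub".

Attach aspect perfective ud- → udchongugub.
Attach tense remote past be- → beudchongugub.
Attach evidentiality hearsay ed- (before consonant 'b') → edbeudchongugub.
Attach person 2nd person ing- → ingedbeudchongugub.
Apply vowel harmony: ingedbeudchongugub → ungadbaudchongugub.
Nasal assimilation: no change.

ungadbaudchongugub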